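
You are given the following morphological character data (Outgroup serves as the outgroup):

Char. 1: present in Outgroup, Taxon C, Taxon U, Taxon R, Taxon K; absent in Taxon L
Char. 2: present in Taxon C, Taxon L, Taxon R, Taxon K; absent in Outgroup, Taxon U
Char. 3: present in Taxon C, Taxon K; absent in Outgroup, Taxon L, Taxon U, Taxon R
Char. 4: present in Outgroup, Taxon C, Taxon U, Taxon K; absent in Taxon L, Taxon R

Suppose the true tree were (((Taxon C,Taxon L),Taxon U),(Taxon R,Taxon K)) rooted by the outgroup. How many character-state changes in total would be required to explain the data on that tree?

7

Map each character onto (((Taxon C,Taxon L),Taxon U),(Taxon R,Taxon K)) (rooted by Outgroup) and count the minimum state changes it requires (Fitch parsimony):
Char. 1: 1; Char. 2: 2; Char. 3: 2; Char. 4: 2.
Total tree length = 7.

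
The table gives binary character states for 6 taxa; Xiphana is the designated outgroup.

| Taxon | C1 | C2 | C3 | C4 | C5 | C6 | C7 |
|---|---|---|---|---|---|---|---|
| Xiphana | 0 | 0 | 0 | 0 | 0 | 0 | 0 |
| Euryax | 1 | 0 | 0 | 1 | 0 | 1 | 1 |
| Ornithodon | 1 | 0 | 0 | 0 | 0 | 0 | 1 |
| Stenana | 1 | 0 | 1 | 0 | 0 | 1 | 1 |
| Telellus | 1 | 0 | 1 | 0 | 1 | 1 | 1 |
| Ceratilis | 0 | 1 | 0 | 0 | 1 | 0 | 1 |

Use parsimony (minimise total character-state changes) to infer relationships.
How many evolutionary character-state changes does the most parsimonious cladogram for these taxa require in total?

8

The outgroup has state '0' for every character, so '1' is the derived state throughout.
C1 (derived state '1') is shared by Euryax, Ornithodon, Stenana, and Telellus — a synapomorphy uniting that clade.
C2: derived state '1' in Ceratilis only — an autapomorphy, so it tells us nothing about relationships among taxa.
Only Stenana and Telellus show the derived state '1' for C3, supporting them as a clade.
C4 (derived state '1') is unique to Euryax (autapomorphy; uninformative for grouping).
C5 (state '1') occurs in Ceratilis and Telellus but conflicts with the nesting implied by the other characters — most parsimoniously interpreted as homoplasy.
Only Euryax, Stenana, and Telellus show the derived state '1' for C6, supporting them as a clade.
C7 (derived state '1') is shared by all ingroup taxa — unites the whole ingroup.
Most parsimonious ingroup topology: (((Euryax,(Stenana,Telellus)),Ornithodon),Ceratilis).
Changes per character on this tree: C1: 1; C2: 1; C3: 1; C4: 1; C5: 2; C6: 1; C7: 1.
Total = 8.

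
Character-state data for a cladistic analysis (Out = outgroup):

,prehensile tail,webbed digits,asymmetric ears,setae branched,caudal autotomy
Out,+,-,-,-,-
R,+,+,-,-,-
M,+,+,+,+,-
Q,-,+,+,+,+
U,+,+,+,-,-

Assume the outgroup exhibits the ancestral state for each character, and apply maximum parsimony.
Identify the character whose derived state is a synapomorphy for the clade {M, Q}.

setae branched

Character polarity is set by the outgroup: the derived state is whichever differs from the outgroup's state, so for prehensile tail the derived state is '-', and for the remaining characters it is '+'.
prehensile tail (derived state '-') is unique to Q (autapomorphy; uninformative for grouping).
webbed digits (derived state '+') is shared by all ingroup taxa — unites the whole ingroup.
asymmetric ears: derived state '+' in M, Q, and U only — synapomorphy for {M, Q, U}.
setae branched: derived state '+' in M and Q only — synapomorphy for {M, Q}.
caudal autotomy (derived state '+') is unique to Q (autapomorphy; uninformative for grouping).
Most parsimonious ingroup topology: (R,((M,Q),U)).
The clade {M, Q} is supported by setae branched: its derived state '+' occurs in exactly those taxa and in no other taxon (including the outgroup).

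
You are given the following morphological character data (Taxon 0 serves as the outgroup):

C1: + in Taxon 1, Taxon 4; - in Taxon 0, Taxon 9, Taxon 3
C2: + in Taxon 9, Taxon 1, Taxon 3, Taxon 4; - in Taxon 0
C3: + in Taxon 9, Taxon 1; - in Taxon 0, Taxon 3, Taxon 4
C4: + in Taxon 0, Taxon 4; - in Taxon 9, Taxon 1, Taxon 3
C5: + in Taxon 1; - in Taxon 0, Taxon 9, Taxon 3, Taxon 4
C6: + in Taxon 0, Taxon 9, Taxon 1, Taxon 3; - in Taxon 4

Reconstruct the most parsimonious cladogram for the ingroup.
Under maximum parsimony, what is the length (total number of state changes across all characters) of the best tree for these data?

Character polarity is set by the outgroup: the derived state is whichever differs from the outgroup's state, so for C4, C6 the derived state is '-', and for the remaining characters it is '+'.
C1 groups Taxon 1 and Taxon 4, which is incompatible with the clades supported by the remaining characters; treating it as convergent (homoplasy) costs fewer steps than any alternative tree.
C2 (derived state '+') is shared by all ingroup taxa — unites the whole ingroup.
C3 (derived state '+') is shared by Taxon 1 and Taxon 9 — a synapomorphy uniting that clade.
C4: derived state '-' in Taxon 1, Taxon 3, and Taxon 9 only — synapomorphy for {Taxon 1, Taxon 3, Taxon 9}.
C5 (derived state '+') is unique to Taxon 1 (autapomorphy; uninformative for grouping).
C6: derived state '-' in Taxon 4 only — an autapomorphy, so it tells us nothing about relationships among taxa.
Most parsimonious ingroup topology: (((Taxon 9,Taxon 1),Taxon 3),Taxon 4).
Changes per character on this tree: C1: 2; C2: 1; C3: 1; C4: 1; C5: 1; C6: 1.
Total = 7.

7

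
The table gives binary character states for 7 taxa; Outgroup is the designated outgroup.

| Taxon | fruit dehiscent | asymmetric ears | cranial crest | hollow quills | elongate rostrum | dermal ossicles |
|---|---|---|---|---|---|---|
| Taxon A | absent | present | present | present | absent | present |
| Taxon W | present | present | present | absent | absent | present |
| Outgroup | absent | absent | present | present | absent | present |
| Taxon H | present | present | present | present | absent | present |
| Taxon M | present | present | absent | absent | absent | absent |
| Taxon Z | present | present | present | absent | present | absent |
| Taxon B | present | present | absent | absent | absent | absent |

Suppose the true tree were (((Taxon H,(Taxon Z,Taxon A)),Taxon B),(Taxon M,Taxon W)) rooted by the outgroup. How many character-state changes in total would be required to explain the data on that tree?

12

Map each character onto (((Taxon H,(Taxon Z,Taxon A)),Taxon B),(Taxon M,Taxon W)) (rooted by Outgroup) and count the minimum state changes it requires (Fitch parsimony):
fruit dehiscent: 2; asymmetric ears: 1; cranial crest: 2; hollow quills: 3; elongate rostrum: 1; dermal ossicles: 3.
Total tree length = 12.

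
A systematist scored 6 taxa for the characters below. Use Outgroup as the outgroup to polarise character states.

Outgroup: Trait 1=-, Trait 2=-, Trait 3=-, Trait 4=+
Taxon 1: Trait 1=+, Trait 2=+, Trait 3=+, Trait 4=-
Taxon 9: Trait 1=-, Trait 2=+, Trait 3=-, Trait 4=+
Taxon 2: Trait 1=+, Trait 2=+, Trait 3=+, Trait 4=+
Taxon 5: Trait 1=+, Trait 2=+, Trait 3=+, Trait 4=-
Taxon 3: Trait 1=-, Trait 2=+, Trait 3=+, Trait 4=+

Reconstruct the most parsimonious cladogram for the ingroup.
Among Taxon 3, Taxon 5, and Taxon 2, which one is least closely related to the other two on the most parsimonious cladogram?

Character polarity is set by the outgroup: the derived state is whichever differs from the outgroup's state, so for Trait 4 the derived state is '-', and for the remaining characters it is '+'.
Only Taxon 1, Taxon 2, and Taxon 5 show the derived state '+' for Trait 1, supporting them as a clade.
Trait 2 (derived state '+') is shared by all ingroup taxa — unites the whole ingroup.
Only Taxon 1, Taxon 2, Taxon 3, and Taxon 5 show the derived state '+' for Trait 3, supporting them as a clade.
Trait 4: derived state '-' in Taxon 1 and Taxon 5 only — synapomorphy for {Taxon 1, Taxon 5}.
Most parsimonious ingroup topology: ((((Taxon 1,Taxon 5),Taxon 2),Taxon 3),Taxon 9).
Taxon 5 and Taxon 2 share a more recent common ancestor with each other than either does with Taxon 3, so Taxon 3 is the least closely related of the three.

Taxon 3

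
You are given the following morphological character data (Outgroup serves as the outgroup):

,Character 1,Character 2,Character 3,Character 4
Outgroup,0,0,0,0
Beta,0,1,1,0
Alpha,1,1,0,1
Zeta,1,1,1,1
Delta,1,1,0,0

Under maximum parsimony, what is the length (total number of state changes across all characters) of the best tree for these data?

5

The outgroup has state '0' for every character, so '1' is the derived state throughout.
Character 1 (derived state '1') is shared by Alpha, Delta, and Zeta — a synapomorphy uniting that clade.
All ingroup taxa share the derived state '1' for Character 2; it defines the ingroup but does not resolve relationships within it.
Character 3 (state '1') occurs in Beta and Zeta but conflicts with the nesting implied by the other characters — most parsimoniously interpreted as homoplasy.
Character 4 (derived state '1') is shared by Alpha and Zeta — a synapomorphy uniting that clade.
Most parsimonious ingroup topology: (Beta,((Alpha,Zeta),Delta)).
Changes per character on this tree: Character 1: 1; Character 2: 1; Character 3: 2; Character 4: 1.
Total = 5.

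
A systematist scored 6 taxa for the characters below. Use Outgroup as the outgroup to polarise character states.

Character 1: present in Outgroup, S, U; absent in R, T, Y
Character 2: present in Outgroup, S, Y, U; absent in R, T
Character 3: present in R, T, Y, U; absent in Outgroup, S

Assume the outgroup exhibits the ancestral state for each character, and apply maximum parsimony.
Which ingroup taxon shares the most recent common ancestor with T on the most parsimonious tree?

R

Character polarity is set by the outgroup: the derived state is whichever differs from the outgroup's state, so for Character 1, Character 2 the derived state is 'absent', and for the remaining characters it is 'present'.
Character 1 (derived state 'absent') is shared by R, T, and Y — a synapomorphy uniting that clade.
Character 2 (derived state 'absent') is shared by R and T — a synapomorphy uniting that clade.
Character 3: derived state 'present' in R, T, U, and Y only — synapomorphy for {R, T, U, Y}.
Most parsimonious ingroup topology: ((((R,T),Y),U),S).
T and R form a cherry on this tree, so they are sister taxa.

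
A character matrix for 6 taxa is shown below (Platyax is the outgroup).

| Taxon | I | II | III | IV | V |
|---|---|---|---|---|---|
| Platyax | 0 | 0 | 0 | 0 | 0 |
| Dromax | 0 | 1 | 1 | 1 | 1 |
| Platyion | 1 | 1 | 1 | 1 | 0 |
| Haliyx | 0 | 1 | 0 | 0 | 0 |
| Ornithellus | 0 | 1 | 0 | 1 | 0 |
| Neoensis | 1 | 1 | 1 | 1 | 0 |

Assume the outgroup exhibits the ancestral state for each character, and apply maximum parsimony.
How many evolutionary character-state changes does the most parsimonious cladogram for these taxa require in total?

The outgroup has state '0' for every character, so '1' is the derived state throughout.
I (derived state '1') is shared by Neoensis and Platyion — a synapomorphy uniting that clade.
II (derived state '1') is shared by all ingroup taxa — unites the whole ingroup.
III: derived state '1' in Dromax, Neoensis, and Platyion only — synapomorphy for {Dromax, Neoensis, Platyion}.
Only Dromax, Neoensis, Ornithellus, and Platyion show the derived state '1' for IV, supporting them as a clade.
V (derived state '1') is unique to Dromax (autapomorphy; uninformative for grouping).
Most parsimonious ingroup topology: (((Dromax,(Platyion,Neoensis)),Ornithellus),Haliyx).
Changes per character on this tree: I: 1; II: 1; III: 1; IV: 1; V: 1.
Total = 5.

5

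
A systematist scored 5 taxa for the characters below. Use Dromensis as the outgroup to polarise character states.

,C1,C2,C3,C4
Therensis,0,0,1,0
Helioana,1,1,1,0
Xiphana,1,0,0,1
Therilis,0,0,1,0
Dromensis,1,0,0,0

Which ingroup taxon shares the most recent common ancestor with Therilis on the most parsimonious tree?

Therensis

Character polarity is set by the outgroup: the derived state is whichever differs from the outgroup's state, so for C1 the derived state is '0', and for the remaining characters it is '1'.
Only Therensis and Therilis show the derived state '0' for C1, supporting them as a clade.
C2 (derived state '1') is unique to Helioana (autapomorphy; uninformative for grouping).
C3 (derived state '1') is shared by Helioana, Therensis, and Therilis — a synapomorphy uniting that clade.
C4: derived state '1' in Xiphana only — an autapomorphy, so it tells us nothing about relationships among taxa.
Most parsimonious ingroup topology: (((Therilis,Therensis),Helioana),Xiphana).
Therilis and Therensis form a cherry on this tree, so they are sister taxa.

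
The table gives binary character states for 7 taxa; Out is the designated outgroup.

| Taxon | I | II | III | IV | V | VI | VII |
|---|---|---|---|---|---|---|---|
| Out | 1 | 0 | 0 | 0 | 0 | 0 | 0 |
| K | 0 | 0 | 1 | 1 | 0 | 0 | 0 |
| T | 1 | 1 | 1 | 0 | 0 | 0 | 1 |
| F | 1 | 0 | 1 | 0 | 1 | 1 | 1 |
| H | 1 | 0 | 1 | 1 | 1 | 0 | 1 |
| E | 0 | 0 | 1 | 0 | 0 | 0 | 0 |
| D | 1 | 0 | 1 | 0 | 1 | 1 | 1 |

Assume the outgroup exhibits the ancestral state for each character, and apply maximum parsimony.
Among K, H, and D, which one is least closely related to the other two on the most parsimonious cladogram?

K

Character polarity is set by the outgroup: the derived state is whichever differs from the outgroup's state, so for I the derived state is '0', and for the remaining characters it is '1'.
Only E and K show the derived state '0' for I, supporting them as a clade.
II (derived state '1') is unique to T (autapomorphy; uninformative for grouping).
III (derived state '1') is shared by all ingroup taxa — unites the whole ingroup.
IV (state '1') occurs in H and K but conflicts with the nesting implied by the other characters — most parsimoniously interpreted as homoplasy.
V: derived state '1' in D, F, and H only — synapomorphy for {D, F, H}.
VI (derived state '1') is shared by D and F — a synapomorphy uniting that clade.
Only D, F, H, and T show the derived state '1' for VII, supporting them as a clade.
Most parsimonious ingroup topology: ((K,E),(T,((F,D),H))).
H and D share a more recent common ancestor with each other than either does with K, so K is the least closely related of the three.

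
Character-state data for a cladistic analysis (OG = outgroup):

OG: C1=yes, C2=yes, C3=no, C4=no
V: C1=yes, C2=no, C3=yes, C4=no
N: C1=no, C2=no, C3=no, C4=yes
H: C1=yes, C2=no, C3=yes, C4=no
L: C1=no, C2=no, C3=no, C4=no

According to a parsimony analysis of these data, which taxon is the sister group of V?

Character polarity is set by the outgroup: the derived state is whichever differs from the outgroup's state, so for C1, C2 the derived state is 'no', and for the remaining characters it is 'yes'.
Only L and N show the derived state 'no' for C1, supporting them as a clade.
C2 (derived state 'no') is shared by all ingroup taxa — unites the whole ingroup.
Only H and V show the derived state 'yes' for C3, supporting them as a clade.
C4: derived state 'yes' in N only — an autapomorphy, so it tells us nothing about relationships among taxa.
Most parsimonious ingroup topology: ((V,H),(N,L)).
V and H form a cherry on this tree, so they are sister taxa.

H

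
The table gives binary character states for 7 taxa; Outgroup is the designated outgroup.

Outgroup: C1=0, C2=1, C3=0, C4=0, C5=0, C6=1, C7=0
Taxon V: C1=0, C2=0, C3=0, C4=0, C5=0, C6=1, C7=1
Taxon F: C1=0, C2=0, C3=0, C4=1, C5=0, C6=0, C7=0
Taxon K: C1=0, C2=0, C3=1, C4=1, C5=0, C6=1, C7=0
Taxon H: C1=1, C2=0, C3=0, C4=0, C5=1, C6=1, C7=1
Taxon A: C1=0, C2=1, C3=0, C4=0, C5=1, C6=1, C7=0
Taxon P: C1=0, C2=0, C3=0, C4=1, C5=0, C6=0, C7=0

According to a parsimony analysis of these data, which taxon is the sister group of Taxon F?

Character polarity is set by the outgroup: the derived state is whichever differs from the outgroup's state, so for C2, C6 the derived state is '0', and for the remaining characters it is '1'.
C1 (derived state '1') is unique to Taxon H (autapomorphy; uninformative for grouping).
C2: derived state '0' in Taxon F, Taxon H, Taxon K, Taxon P, and Taxon V only — synapomorphy for {Taxon F, Taxon H, Taxon K, Taxon P, Taxon V}.
C3: derived state '1' in Taxon K only — an autapomorphy, so it tells us nothing about relationships among taxa.
Only Taxon F, Taxon K, and Taxon P show the derived state '1' for C4, supporting them as a clade.
C5 (state '1') occurs in Taxon A and Taxon H but conflicts with the nesting implied by the other characters — most parsimoniously interpreted as homoplasy.
C6 (derived state '0') is shared by Taxon F and Taxon P — a synapomorphy uniting that clade.
Only Taxon H and Taxon V show the derived state '1' for C7, supporting them as a clade.
Most parsimonious ingroup topology: (((Taxon V,Taxon H),((Taxon F,Taxon P),Taxon K)),Taxon A).
Taxon F and Taxon P form a cherry on this tree, so they are sister taxa.

Taxon P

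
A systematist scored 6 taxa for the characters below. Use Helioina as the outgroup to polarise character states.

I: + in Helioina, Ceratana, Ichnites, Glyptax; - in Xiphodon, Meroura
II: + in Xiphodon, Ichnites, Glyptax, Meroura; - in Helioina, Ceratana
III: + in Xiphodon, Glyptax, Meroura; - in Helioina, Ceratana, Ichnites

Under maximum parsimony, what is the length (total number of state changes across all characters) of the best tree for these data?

3

Character polarity is set by the outgroup: the derived state is whichever differs from the outgroup's state, so for I the derived state is '-', and for the remaining characters it is '+'.
Only Meroura and Xiphodon show the derived state '-' for I, supporting them as a clade.
II (derived state '+') is shared by Glyptax, Ichnites, Meroura, and Xiphodon — a synapomorphy uniting that clade.
Only Glyptax, Meroura, and Xiphodon show the derived state '+' for III, supporting them as a clade.
Most parsimonious ingroup topology: ((((Xiphodon,Meroura),Glyptax),Ichnites),Ceratana).
Changes per character on this tree: I: 1; II: 1; III: 1.
Total = 3.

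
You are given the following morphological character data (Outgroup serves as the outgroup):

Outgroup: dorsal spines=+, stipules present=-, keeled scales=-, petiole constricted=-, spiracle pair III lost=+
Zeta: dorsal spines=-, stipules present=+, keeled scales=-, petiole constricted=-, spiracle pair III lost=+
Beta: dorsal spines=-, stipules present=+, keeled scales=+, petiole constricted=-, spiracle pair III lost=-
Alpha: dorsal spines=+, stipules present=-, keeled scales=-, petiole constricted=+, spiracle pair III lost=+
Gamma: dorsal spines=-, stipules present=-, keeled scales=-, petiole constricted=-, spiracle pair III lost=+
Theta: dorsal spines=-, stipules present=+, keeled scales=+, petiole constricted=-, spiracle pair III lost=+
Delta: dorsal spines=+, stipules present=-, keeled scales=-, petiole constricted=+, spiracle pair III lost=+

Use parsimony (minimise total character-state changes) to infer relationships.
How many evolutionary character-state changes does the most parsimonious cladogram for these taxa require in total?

Character polarity is set by the outgroup: the derived state is whichever differs from the outgroup's state, so for dorsal spines, spiracle pair III lost the derived state is '-', and for the remaining characters it is '+'.
dorsal spines (derived state '-') is shared by Beta, Gamma, Theta, and Zeta — a synapomorphy uniting that clade.
Only Beta, Theta, and Zeta show the derived state '+' for stipules present, supporting them as a clade.
Only Beta and Theta show the derived state '+' for keeled scales, supporting them as a clade.
Only Alpha and Delta show the derived state '+' for petiole constricted, supporting them as a clade.
spiracle pair III lost (derived state '-') is unique to Beta (autapomorphy; uninformative for grouping).
Most parsimonious ingroup topology: (((Zeta,(Beta,Theta)),Gamma),(Alpha,Delta)).
Changes per character on this tree: dorsal spines: 1; stipules present: 1; keeled scales: 1; petiole constricted: 1; spiracle pair III lost: 1.
Total = 5.

5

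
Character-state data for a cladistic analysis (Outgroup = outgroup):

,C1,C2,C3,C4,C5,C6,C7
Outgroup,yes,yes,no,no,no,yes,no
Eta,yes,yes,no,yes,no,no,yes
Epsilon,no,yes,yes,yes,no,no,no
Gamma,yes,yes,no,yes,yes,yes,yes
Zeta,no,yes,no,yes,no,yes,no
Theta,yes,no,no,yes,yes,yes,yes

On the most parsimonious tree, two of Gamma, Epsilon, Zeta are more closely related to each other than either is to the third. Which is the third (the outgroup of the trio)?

Character polarity is set by the outgroup: the derived state is whichever differs from the outgroup's state, so for C1, C2, C6 the derived state is 'no', and for the remaining characters it is 'yes'.
C1: derived state 'no' in Epsilon and Zeta only — synapomorphy for {Epsilon, Zeta}.
C2: derived state 'no' in Theta only — an autapomorphy, so it tells us nothing about relationships among taxa.
C3: derived state 'yes' in Epsilon only — an autapomorphy, so it tells us nothing about relationships among taxa.
C4 (derived state 'yes') is shared by all ingroup taxa — unites the whole ingroup.
C5 (derived state 'yes') is shared by Gamma and Theta — a synapomorphy uniting that clade.
C6 groups Epsilon and Eta, which is incompatible with the clades supported by the remaining characters; treating it as convergent (homoplasy) costs fewer steps than any alternative tree.
Only Eta, Gamma, and Theta show the derived state 'yes' for C7, supporting them as a clade.
Most parsimonious ingroup topology: ((Zeta,Epsilon),((Theta,Gamma),Eta)).
Zeta and Epsilon share a more recent common ancestor with each other than either does with Gamma, so Gamma is the least closely related of the three.

Gamma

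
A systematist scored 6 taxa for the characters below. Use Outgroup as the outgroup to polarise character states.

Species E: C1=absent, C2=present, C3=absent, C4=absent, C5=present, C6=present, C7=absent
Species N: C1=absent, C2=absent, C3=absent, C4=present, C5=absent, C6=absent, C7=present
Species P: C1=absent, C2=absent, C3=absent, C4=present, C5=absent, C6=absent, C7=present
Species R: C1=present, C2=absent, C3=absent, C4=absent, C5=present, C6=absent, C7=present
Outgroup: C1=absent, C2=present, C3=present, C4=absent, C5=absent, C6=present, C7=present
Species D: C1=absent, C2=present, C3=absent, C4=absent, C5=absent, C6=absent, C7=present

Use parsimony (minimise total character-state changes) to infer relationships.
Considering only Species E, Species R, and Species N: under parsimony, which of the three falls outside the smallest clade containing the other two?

Character polarity is set by the outgroup: the derived state is whichever differs from the outgroup's state, so for C2, C3, C6, C7 the derived state is 'absent', and for the remaining characters it is 'present'.
C1: derived state 'present' in Species R only — an autapomorphy, so it tells us nothing about relationships among taxa.
C2 (derived state 'absent') is shared by Species N, Species P, and Species R — a synapomorphy uniting that clade.
C3 (derived state 'absent') is shared by all ingroup taxa — unites the whole ingroup.
C4 (derived state 'present') is shared by Species N and Species P — a synapomorphy uniting that clade.
C5 groups Species E and Species R, which is incompatible with the clades supported by the remaining characters; treating it as convergent (homoplasy) costs fewer steps than any alternative tree.
C6: derived state 'absent' in Species D, Species N, Species P, and Species R only — synapomorphy for {Species D, Species N, Species P, Species R}.
C7 (derived state 'absent') is unique to Species E (autapomorphy; uninformative for grouping).
Most parsimonious ingroup topology: ((((Species N,Species P),Species R),Species D),Species E).
Species N and Species R share a more recent common ancestor with each other than either does with Species E, so Species E is the least closely related of the three.

Species E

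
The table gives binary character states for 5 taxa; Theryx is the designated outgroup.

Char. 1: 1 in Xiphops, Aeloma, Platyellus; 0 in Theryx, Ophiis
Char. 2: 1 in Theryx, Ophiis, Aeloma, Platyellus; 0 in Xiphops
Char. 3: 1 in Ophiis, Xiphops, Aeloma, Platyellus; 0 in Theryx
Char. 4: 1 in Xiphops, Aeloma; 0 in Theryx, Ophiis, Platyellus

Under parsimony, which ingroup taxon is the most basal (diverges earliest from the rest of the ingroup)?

Character polarity is set by the outgroup: the derived state is whichever differs from the outgroup's state, so for Char. 2 the derived state is '0', and for the remaining characters it is '1'.
Only Aeloma, Platyellus, and Xiphops show the derived state '1' for Char. 1, supporting them as a clade.
Char. 2 (derived state '0') is unique to Xiphops (autapomorphy; uninformative for grouping).
All ingroup taxa share the derived state '1' for Char. 3; it defines the ingroup but does not resolve relationships within it.
Only Aeloma and Xiphops show the derived state '1' for Char. 4, supporting them as a clade.
Most parsimonious ingroup topology: (Ophiis,((Xiphops,Aeloma),Platyellus)).
Ophiis is sister to the clade containing all other ingroup taxa, so it is the earliest-diverging (most basal) ingroup lineage.

Ophiis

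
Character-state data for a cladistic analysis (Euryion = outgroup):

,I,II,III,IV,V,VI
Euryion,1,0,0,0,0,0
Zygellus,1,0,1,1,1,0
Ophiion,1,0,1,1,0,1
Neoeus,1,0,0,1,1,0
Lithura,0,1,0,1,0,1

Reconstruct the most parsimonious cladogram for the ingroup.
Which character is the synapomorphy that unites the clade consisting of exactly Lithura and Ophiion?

VI

Character polarity is set by the outgroup: the derived state is whichever differs from the outgroup's state, so for I the derived state is '0', and for the remaining characters it is '1'.
I (derived state '0') is unique to Lithura (autapomorphy; uninformative for grouping).
II (derived state '1') is unique to Lithura (autapomorphy; uninformative for grouping).
III (state '1') occurs in Ophiion and Zygellus but conflicts with the nesting implied by the other characters — most parsimoniously interpreted as homoplasy.
IV (derived state '1') is shared by all ingroup taxa — unites the whole ingroup.
V (derived state '1') is shared by Neoeus and Zygellus — a synapomorphy uniting that clade.
Only Lithura and Ophiion show the derived state '1' for VI, supporting them as a clade.
Most parsimonious ingroup topology: ((Zygellus,Neoeus),(Ophiion,Lithura)).
The clade {Lithura, Ophiion} is supported by VI: its derived state '1' occurs in exactly those taxa and in no other taxon (including the outgroup).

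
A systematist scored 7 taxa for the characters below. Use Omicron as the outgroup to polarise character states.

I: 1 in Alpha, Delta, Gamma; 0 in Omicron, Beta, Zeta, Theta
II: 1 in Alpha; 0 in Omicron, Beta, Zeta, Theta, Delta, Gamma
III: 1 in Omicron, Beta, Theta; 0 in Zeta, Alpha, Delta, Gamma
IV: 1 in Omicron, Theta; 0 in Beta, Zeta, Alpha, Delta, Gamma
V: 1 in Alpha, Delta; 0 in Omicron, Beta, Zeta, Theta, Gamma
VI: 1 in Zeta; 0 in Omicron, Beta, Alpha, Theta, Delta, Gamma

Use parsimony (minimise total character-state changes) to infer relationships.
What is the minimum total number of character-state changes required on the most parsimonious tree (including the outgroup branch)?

6

Character polarity is set by the outgroup: the derived state is whichever differs from the outgroup's state, so for III, IV the derived state is '0', and for the remaining characters it is '1'.
I (derived state '1') is shared by Alpha, Delta, and Gamma — a synapomorphy uniting that clade.
II: derived state '1' in Alpha only — an autapomorphy, so it tells us nothing about relationships among taxa.
III (derived state '0') is shared by Alpha, Delta, Gamma, and Zeta — a synapomorphy uniting that clade.
Only Alpha, Beta, Delta, Gamma, and Zeta show the derived state '0' for IV, supporting them as a clade.
V (derived state '1') is shared by Alpha and Delta — a synapomorphy uniting that clade.
VI: derived state '1' in Zeta only — an autapomorphy, so it tells us nothing about relationships among taxa.
Most parsimonious ingroup topology: ((Beta,(Zeta,((Alpha,Delta),Gamma))),Theta).
Changes per character on this tree: I: 1; II: 1; III: 1; IV: 1; V: 1; VI: 1.
Total = 6.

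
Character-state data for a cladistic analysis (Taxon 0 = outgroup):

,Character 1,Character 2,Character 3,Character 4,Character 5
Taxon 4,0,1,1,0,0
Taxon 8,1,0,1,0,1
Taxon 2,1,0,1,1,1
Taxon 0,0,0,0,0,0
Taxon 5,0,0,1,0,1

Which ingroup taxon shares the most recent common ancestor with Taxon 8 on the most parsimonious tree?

The outgroup has state '0' for every character, so '1' is the derived state throughout.
Only Taxon 2 and Taxon 8 show the derived state '1' for Character 1, supporting them as a clade.
Character 2: derived state '1' in Taxon 4 only — an autapomorphy, so it tells us nothing about relationships among taxa.
All ingroup taxa share the derived state '1' for Character 3; it defines the ingroup but does not resolve relationships within it.
Character 4 (derived state '1') is unique to Taxon 2 (autapomorphy; uninformative for grouping).
Character 5: derived state '1' in Taxon 2, Taxon 5, and Taxon 8 only — synapomorphy for {Taxon 2, Taxon 5, Taxon 8}.
Most parsimonious ingroup topology: ((Taxon 5,(Taxon 8,Taxon 2)),Taxon 4).
Taxon 8 and Taxon 2 form a cherry on this tree, so they are sister taxa.

Taxon 2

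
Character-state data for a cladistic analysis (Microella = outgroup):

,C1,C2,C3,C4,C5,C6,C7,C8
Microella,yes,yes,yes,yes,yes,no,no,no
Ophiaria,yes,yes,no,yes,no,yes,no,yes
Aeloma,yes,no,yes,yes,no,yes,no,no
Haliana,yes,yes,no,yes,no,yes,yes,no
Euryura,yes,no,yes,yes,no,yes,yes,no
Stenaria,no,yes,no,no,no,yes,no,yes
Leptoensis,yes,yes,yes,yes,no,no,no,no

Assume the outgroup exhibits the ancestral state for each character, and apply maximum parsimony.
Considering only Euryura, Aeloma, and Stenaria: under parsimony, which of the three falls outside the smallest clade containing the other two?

Stenaria

Character polarity is set by the outgroup: the derived state is whichever differs from the outgroup's state, so for C1, C2, C3, C4, C5 the derived state is 'no', and for the remaining characters it is 'yes'.
C1 (derived state 'no') is unique to Stenaria (autapomorphy; uninformative for grouping).
C2 (derived state 'no') is shared by Aeloma and Euryura — a synapomorphy uniting that clade.
C3: derived state 'no' in Haliana, Ophiaria, and Stenaria only — synapomorphy for {Haliana, Ophiaria, Stenaria}.
C4: derived state 'no' in Stenaria only — an autapomorphy, so it tells us nothing about relationships among taxa.
All ingroup taxa share the derived state 'no' for C5; it defines the ingroup but does not resolve relationships within it.
Only Aeloma, Euryura, Haliana, Ophiaria, and Stenaria show the derived state 'yes' for C6, supporting them as a clade.
C7 (state 'yes') occurs in Euryura and Haliana but conflicts with the nesting implied by the other characters — most parsimoniously interpreted as homoplasy.
Only Ophiaria and Stenaria show the derived state 'yes' for C8, supporting them as a clade.
Most parsimonious ingroup topology: ((((Ophiaria,Stenaria),Haliana),(Aeloma,Euryura)),Leptoensis).
Euryura and Aeloma share a more recent common ancestor with each other than either does with Stenaria, so Stenaria is the least closely related of the three.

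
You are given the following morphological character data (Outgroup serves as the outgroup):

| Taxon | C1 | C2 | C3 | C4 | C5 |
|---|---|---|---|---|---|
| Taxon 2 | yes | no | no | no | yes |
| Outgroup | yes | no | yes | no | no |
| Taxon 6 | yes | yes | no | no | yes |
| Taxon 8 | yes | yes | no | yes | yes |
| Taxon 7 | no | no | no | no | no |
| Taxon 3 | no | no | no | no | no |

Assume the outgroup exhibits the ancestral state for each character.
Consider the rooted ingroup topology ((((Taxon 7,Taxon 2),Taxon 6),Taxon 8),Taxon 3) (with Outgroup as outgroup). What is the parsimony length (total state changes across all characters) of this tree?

Map each character onto ((((Taxon 7,Taxon 2),Taxon 6),Taxon 8),Taxon 3) (rooted by Outgroup) and count the minimum state changes it requires (Fitch parsimony):
C1: 2; C2: 2; C3: 1; C4: 1; C5: 2.
Total tree length = 8.

8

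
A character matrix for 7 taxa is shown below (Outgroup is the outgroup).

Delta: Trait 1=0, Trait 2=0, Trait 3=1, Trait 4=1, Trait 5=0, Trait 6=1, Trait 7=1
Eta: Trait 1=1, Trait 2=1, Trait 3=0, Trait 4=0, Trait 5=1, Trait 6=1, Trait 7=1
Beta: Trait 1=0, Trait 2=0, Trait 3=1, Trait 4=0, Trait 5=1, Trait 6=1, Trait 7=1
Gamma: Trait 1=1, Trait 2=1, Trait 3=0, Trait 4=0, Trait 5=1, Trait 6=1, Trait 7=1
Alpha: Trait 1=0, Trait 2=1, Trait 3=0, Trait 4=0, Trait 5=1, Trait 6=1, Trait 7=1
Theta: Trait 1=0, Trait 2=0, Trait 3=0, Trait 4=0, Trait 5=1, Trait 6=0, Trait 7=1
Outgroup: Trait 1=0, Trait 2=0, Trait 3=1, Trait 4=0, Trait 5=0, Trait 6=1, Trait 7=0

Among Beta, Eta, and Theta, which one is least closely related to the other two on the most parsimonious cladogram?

Beta

Character polarity is set by the outgroup: the derived state is whichever differs from the outgroup's state, so for Trait 3, Trait 6 the derived state is '0', and for the remaining characters it is '1'.
Trait 1: derived state '1' in Eta and Gamma only — synapomorphy for {Eta, Gamma}.
Only Alpha, Eta, and Gamma show the derived state '1' for Trait 2, supporting them as a clade.
Trait 3: derived state '0' in Alpha, Eta, Gamma, and Theta only — synapomorphy for {Alpha, Eta, Gamma, Theta}.
Trait 4 (derived state '1') is unique to Delta (autapomorphy; uninformative for grouping).
Trait 5 (derived state '1') is shared by Alpha, Beta, Eta, Gamma, and Theta — a synapomorphy uniting that clade.
Trait 6: derived state '0' in Theta only — an autapomorphy, so it tells us nothing about relationships among taxa.
All ingroup taxa share the derived state '1' for Trait 7; it defines the ingroup but does not resolve relationships within it.
Most parsimonious ingroup topology: ((((Alpha,(Gamma,Eta)),Theta),Beta),Delta).
Theta and Eta share a more recent common ancestor with each other than either does with Beta, so Beta is the least closely related of the three.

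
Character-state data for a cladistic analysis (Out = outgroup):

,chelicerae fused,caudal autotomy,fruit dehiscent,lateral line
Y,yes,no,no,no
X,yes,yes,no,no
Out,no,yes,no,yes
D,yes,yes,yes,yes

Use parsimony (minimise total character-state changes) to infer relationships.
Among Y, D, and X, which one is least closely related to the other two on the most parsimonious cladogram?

D

Character polarity is set by the outgroup: the derived state is whichever differs from the outgroup's state, so for caudal autotomy, lateral line the derived state is 'no', and for the remaining characters it is 'yes'.
All ingroup taxa share the derived state 'yes' for chelicerae fused; it defines the ingroup but does not resolve relationships within it.
caudal autotomy: derived state 'no' in Y only — an autapomorphy, so it tells us nothing about relationships among taxa.
fruit dehiscent: derived state 'yes' in D only — an autapomorphy, so it tells us nothing about relationships among taxa.
lateral line (derived state 'no') is shared by X and Y — a synapomorphy uniting that clade.
Most parsimonious ingroup topology: ((X,Y),D).
Y and X share a more recent common ancestor with each other than either does with D, so D is the least closely related of the three.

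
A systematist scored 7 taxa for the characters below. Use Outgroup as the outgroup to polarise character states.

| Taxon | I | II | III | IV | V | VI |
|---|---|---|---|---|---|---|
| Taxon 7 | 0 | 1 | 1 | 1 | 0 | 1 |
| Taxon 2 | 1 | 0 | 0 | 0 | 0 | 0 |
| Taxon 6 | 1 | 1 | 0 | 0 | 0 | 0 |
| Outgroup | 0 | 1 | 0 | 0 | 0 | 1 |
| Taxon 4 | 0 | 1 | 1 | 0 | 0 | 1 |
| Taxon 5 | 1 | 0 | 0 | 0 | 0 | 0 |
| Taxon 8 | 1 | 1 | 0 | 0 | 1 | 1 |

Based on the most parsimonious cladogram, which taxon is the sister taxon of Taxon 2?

Character polarity is set by the outgroup: the derived state is whichever differs from the outgroup's state, so for II, VI the derived state is '0', and for the remaining characters it is '1'.
Only Taxon 2, Taxon 5, Taxon 6, and Taxon 8 show the derived state '1' for I, supporting them as a clade.
II: derived state '0' in Taxon 2 and Taxon 5 only — synapomorphy for {Taxon 2, Taxon 5}.
Only Taxon 4 and Taxon 7 show the derived state '1' for III, supporting them as a clade.
IV (derived state '1') is unique to Taxon 7 (autapomorphy; uninformative for grouping).
V: derived state '1' in Taxon 8 only — an autapomorphy, so it tells us nothing about relationships among taxa.
VI (derived state '0') is shared by Taxon 2, Taxon 5, and Taxon 6 — a synapomorphy uniting that clade.
Most parsimonious ingroup topology: ((Taxon 7,Taxon 4),((Taxon 6,(Taxon 2,Taxon 5)),Taxon 8)).
Taxon 2 and Taxon 5 form a cherry on this tree, so they are sister taxa.

Taxon 5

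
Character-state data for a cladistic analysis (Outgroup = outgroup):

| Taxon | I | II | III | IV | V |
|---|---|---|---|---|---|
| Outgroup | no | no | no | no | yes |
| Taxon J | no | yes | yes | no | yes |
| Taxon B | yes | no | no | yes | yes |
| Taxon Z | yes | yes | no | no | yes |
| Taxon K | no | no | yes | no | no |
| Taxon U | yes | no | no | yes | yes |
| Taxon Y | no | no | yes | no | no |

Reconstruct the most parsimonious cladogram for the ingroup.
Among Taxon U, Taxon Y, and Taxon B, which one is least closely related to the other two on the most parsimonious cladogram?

Taxon Y

Character polarity is set by the outgroup: the derived state is whichever differs from the outgroup's state, so for V the derived state is 'no', and for the remaining characters it is 'yes'.
I: derived state 'yes' in Taxon B, Taxon U, and Taxon Z only — synapomorphy for {Taxon B, Taxon U, Taxon Z}.
II groups Taxon J and Taxon Z, which is incompatible with the clades supported by the remaining characters; treating it as convergent (homoplasy) costs fewer steps than any alternative tree.
III: derived state 'yes' in Taxon J, Taxon K, and Taxon Y only — synapomorphy for {Taxon J, Taxon K, Taxon Y}.
IV: derived state 'yes' in Taxon B and Taxon U only — synapomorphy for {Taxon B, Taxon U}.
Only Taxon K and Taxon Y show the derived state 'no' for V, supporting them as a clade.
Most parsimonious ingroup topology: ((Taxon J,(Taxon K,Taxon Y)),((Taxon B,Taxon U),Taxon Z)).
Taxon U and Taxon B share a more recent common ancestor with each other than either does with Taxon Y, so Taxon Y is the least closely related of the three.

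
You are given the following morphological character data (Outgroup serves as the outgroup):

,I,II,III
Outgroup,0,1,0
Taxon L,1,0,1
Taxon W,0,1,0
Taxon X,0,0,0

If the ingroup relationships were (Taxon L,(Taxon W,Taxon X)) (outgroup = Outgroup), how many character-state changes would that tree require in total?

4

Map each character onto (Taxon L,(Taxon W,Taxon X)) (rooted by Outgroup) and count the minimum state changes it requires (Fitch parsimony):
I: 1; II: 2; III: 1.
Total tree length = 4.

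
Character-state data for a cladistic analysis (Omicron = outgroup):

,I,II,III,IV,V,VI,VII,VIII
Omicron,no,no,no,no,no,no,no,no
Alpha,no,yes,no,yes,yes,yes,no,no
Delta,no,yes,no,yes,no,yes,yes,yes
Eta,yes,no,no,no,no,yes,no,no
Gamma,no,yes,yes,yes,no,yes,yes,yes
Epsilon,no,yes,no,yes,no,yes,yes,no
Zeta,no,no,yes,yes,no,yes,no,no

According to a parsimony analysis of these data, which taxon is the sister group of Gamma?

The outgroup has state 'no' for every character, so 'yes' is the derived state throughout.
I: derived state 'yes' in Eta only — an autapomorphy, so it tells us nothing about relationships among taxa.
II: derived state 'yes' in Alpha, Delta, Epsilon, and Gamma only — synapomorphy for {Alpha, Delta, Epsilon, Gamma}.
III (state 'yes') occurs in Gamma and Zeta but conflicts with the nesting implied by the other characters — most parsimoniously interpreted as homoplasy.
IV: derived state 'yes' in Alpha, Delta, Epsilon, Gamma, and Zeta only — synapomorphy for {Alpha, Delta, Epsilon, Gamma, Zeta}.
V (derived state 'yes') is unique to Alpha (autapomorphy; uninformative for grouping).
All ingroup taxa share the derived state 'yes' for VI; it defines the ingroup but does not resolve relationships within it.
Only Delta, Epsilon, and Gamma show the derived state 'yes' for VII, supporting them as a clade.
VIII: derived state 'yes' in Delta and Gamma only — synapomorphy for {Delta, Gamma}.
Most parsimonious ingroup topology: (((Alpha,((Delta,Gamma),Epsilon)),Zeta),Eta).
Gamma and Delta form a cherry on this tree, so they are sister taxa.

Delta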